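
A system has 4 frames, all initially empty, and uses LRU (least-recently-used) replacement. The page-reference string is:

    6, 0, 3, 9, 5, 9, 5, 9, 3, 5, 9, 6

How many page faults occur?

6: miss, frames {6}
0: miss, frames {6,0}
3: miss, frames {6,0,3}
9: miss, frames {6,0,3,9}
5: miss, evict 6, frames {0,3,9,5}
9: hit
5: hit
9: hit
3: hit
5: hit
9: hit
6: miss, evict 0, frames {3,5,9,6}
Page faults: 6.

6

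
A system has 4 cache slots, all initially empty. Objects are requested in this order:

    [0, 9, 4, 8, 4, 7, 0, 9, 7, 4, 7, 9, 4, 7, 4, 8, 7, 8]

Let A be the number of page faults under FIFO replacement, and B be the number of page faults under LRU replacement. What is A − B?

2

Under FIFO: F F F F . F F F . F . . . . . F F . → 10 faults.
Under LRU: F F F F . F F F . . . . . . . F . . → 8 faults.
A − B = 10 − 8 = 2.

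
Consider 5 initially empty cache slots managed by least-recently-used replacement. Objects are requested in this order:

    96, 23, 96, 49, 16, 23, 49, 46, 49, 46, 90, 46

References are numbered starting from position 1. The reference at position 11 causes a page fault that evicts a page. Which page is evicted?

pos 1: 96 → fault, frames (96)
pos 2: 23 → fault, frames (96 23)
pos 3: 96 → hit
pos 4: 49 → fault, frames (23 96 49)
pos 5: 16 → fault, frames (23 96 49 16)
pos 6: 23 → hit
pos 7: 49 → hit
pos 8: 46 → fault, frames (96 16 23 49 46)
pos 9: 49 → hit
pos 10: 46 → hit
pos 11: 90 → fault, evict 96, frames (16 23 49 46 90)
At position 11, page 96 is evicted.

96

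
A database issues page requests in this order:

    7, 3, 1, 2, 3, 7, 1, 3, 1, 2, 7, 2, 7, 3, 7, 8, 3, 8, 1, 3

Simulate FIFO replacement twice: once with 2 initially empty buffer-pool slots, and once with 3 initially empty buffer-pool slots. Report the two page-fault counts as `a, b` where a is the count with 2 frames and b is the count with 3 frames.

2 frames: F F F F F F F F . F F . . F . F . . F F → 14 faults.
3 frames: F F F F . F . F F F F . . F . F . . F . → 12 faults.
12 < 14: adding a frame reduced faults, as is typical.

14, 12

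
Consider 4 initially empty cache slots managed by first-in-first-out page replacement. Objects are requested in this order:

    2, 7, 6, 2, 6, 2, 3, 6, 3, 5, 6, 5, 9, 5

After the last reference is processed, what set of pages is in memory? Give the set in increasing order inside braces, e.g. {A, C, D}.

{3, 5, 6, 9}

2: fault, frames [2]
7: fault, frames [2, 7]
6: fault, frames [2, 7, 6]
2: hit
6: hit
2: hit
3: fault, frames [2, 7, 6, 3]
6: hit
3: hit
5: fault, evict 2, frames [7, 6, 3, 5]
6: hit
5: hit
9: fault, evict 7, frames [6, 3, 5, 9]
5: hit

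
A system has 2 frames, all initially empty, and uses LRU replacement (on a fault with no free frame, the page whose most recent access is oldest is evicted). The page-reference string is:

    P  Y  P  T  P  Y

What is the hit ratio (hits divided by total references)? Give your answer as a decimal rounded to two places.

P: miss, frames {P}
Y: miss, frames {P,Y}
P: hit
T: miss, evict Y, frames {P,T}
P: hit
Y: miss, evict T, frames {P,Y}
Hits: 2 of 6 references → 2/6 = 0.3333.

0.33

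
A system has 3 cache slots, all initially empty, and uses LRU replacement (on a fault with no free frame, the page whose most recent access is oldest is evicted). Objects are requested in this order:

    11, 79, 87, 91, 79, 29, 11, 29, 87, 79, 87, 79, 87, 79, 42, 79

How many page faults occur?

11: miss, frames {11}
79: miss, frames {11,79}
87: miss, frames {11,79,87}
91: miss, evict 11, frames {79,87,91}
79: hit
29: miss, evict 87, frames {91,79,29}
11: miss, evict 91, frames {79,29,11}
29: hit
87: miss, evict 79, frames {11,29,87}
79: miss, evict 11, frames {29,87,79}
87: hit
79: hit
87: hit
79: hit
42: miss, evict 29, frames {87,79,42}
79: hit
Page faults: 9.

9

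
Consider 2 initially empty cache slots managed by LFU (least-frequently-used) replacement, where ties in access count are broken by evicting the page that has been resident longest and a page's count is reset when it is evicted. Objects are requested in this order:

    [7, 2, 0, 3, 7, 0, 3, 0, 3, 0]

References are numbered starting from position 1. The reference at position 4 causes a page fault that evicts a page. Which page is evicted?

pos 1: 7 → miss, frames [7]
pos 2: 2 → miss, frames [7, 2]
pos 3: 0 → miss, evict 7, frames [2, 0]
pos 4: 3 → miss, evict 2, frames [0, 3]
At position 4, page 2 is evicted.

2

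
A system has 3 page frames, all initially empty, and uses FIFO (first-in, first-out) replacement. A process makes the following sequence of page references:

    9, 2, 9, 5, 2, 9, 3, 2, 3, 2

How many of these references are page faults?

4

9 → fault, frames [9]
2 → fault, frames [9, 2]
9 → hit
5 → fault, frames [9, 2, 5]
2 → hit
9 → hit
3 → fault, evict 9, frames [2, 5, 3]
2 → hit
3 → hit
2 → hit
Page faults: 4.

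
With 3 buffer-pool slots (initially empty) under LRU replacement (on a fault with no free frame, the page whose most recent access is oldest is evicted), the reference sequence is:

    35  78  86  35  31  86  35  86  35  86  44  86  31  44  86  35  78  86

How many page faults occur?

8

35 -> miss, frames [35]
78 -> miss, frames [35, 78]
86 -> miss, frames [35, 78, 86]
35 -> hit
31 -> miss, evict 78, frames [86, 35, 31]
86 -> hit
35 -> hit
86 -> hit
35 -> hit
86 -> hit
44 -> miss, evict 31, frames [35, 86, 44]
86 -> hit
31 -> miss, evict 35, frames [44, 86, 31]
44 -> hit
86 -> hit
35 -> miss, evict 31, frames [44, 86, 35]
78 -> miss, evict 44, frames [86, 35, 78]
86 -> hit
Page faults: 8.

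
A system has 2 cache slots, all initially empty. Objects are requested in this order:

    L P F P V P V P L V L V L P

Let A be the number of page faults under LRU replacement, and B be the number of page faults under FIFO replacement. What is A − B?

Under LRU: F F F . F . . . F F . . . F → 7 faults.
Under FIFO: F F F . F F . . F F . . . F → 8 faults.
A − B = 7 − 8 = -1.

-1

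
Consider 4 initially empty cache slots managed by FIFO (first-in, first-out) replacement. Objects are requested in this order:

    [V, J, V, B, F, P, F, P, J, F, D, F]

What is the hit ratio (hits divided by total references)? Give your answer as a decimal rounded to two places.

0.50

V -> miss, frames {V}
J -> miss, frames {V,J}
V -> hit
B -> miss, frames {V,J,B}
F -> miss, frames {V,J,B,F}
P -> miss, evict V, frames {J,B,F,P}
F -> hit
P -> hit
J -> hit
F -> hit
D -> miss, evict J, frames {B,F,P,D}
F -> hit
Hits: 6 of 12 references → 6/12 = 0.5000.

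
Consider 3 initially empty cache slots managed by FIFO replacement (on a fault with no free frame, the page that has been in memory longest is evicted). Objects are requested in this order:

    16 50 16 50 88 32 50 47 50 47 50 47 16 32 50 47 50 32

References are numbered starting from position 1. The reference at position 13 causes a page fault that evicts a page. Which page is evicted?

pos 1: 16: fault, frames [16]
pos 2: 50: fault, frames [16, 50]
pos 3: 16: hit
pos 4: 50: hit
pos 5: 88: fault, frames [16, 50, 88]
pos 6: 32: fault, evict 16, frames [50, 88, 32]
pos 7: 50: hit
pos 8: 47: fault, evict 50, frames [88, 32, 47]
pos 9: 50: fault, evict 88, frames [32, 47, 50]
pos 10: 47: hit
pos 11: 50: hit
pos 12: 47: hit
pos 13: 16: fault, evict 32, frames [47, 50, 16]
At position 13, page 32 is evicted.

32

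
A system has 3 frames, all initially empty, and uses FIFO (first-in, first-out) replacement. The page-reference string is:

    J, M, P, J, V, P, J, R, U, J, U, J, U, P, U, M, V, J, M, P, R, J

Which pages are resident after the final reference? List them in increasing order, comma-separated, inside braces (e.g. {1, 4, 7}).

{J, P, R}

J: miss, frames {J}
M: miss, frames {J,M}
P: miss, frames {J,M,P}
J: hit
V: miss, evict J, frames {M,P,V}
P: hit
J: miss, evict M, frames {P,V,J}
R: miss, evict P, frames {V,J,R}
U: miss, evict V, frames {J,R,U}
J: hit
U: hit
J: hit
U: hit
P: miss, evict J, frames {R,U,P}
U: hit
M: miss, evict R, frames {U,P,M}
V: miss, evict U, frames {P,M,V}
J: miss, evict P, frames {M,V,J}
M: hit
P: miss, evict M, frames {V,J,P}
R: miss, evict V, frames {J,P,R}
J: hit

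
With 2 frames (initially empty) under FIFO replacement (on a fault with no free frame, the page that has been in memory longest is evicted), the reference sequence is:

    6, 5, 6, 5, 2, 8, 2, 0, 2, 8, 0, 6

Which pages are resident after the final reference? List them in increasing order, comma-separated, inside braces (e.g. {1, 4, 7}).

{0, 6}

6 → miss, frames [6]
5 → miss, frames [6, 5]
6 → hit
5 → hit
2 → miss, evict 6, frames [5, 2]
8 → miss, evict 5, frames [2, 8]
2 → hit
0 → miss, evict 2, frames [8, 0]
2 → miss, evict 8, frames [0, 2]
8 → miss, evict 0, frames [2, 8]
0 → miss, evict 2, frames [8, 0]
6 → miss, evict 8, frames [0, 6]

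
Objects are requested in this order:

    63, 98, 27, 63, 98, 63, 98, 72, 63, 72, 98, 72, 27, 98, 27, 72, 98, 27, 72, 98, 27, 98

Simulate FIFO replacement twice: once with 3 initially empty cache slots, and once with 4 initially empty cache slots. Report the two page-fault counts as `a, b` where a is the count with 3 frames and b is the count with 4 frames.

8, 4

3 frames: F F F . . . . F F . F . F . . F . . . . . . → 8 faults.
4 frames: F F F . . . . F . . . . . . . . . . . . . . → 4 faults.
4 < 8: adding a frame reduced faults, as is typical.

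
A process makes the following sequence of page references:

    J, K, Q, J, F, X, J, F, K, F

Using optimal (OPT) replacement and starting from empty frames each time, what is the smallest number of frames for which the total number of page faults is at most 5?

4

f=1: 10 faults
f=2: 7 faults
f=3: 6 faults
f=4: 5 faults
f=5: 5 faults
Smallest f with faults ≤ 5 is 4.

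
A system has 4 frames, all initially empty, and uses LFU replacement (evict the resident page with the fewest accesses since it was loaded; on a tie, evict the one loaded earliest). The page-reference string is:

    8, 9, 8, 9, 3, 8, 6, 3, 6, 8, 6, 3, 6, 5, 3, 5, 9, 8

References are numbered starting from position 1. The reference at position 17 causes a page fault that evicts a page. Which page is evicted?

5

pos 1: 8: miss, frames [8]
pos 2: 9: miss, frames [8, 9]
pos 3: 8: hit
pos 4: 9: hit
pos 5: 3: miss, frames [8, 9, 3]
pos 6: 8: hit
pos 7: 6: miss, frames [8, 9, 3, 6]
pos 8: 3: hit
pos 9: 6: hit
pos 10: 8: hit
pos 11: 6: hit
pos 12: 3: hit
pos 13: 6: hit
pos 14: 5: miss, evict 9, frames [8, 3, 6, 5]
pos 15: 3: hit
pos 16: 5: hit
pos 17: 9: miss, evict 5, frames [8, 3, 6, 9]
At position 17, page 5 is evicted.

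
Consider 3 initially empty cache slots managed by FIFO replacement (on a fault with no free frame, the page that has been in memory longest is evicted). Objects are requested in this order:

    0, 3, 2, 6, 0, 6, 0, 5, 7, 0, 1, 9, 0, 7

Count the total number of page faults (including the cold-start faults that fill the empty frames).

0 → miss, frames [0]
3 → miss, frames [0, 3]
2 → miss, frames [0, 3, 2]
6 → miss, evict 0, frames [3, 2, 6]
0 → miss, evict 3, frames [2, 6, 0]
6 → hit
0 → hit
5 → miss, evict 2, frames [6, 0, 5]
7 → miss, evict 6, frames [0, 5, 7]
0 → hit
1 → miss, evict 0, frames [5, 7, 1]
9 → miss, evict 5, frames [7, 1, 9]
0 → miss, evict 7, frames [1, 9, 0]
7 → miss, evict 1, frames [9, 0, 7]
Page faults: 11.

11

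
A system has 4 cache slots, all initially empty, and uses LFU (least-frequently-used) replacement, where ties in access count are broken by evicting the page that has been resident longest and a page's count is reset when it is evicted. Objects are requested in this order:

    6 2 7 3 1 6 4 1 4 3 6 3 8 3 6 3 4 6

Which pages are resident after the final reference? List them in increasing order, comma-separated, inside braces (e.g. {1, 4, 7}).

{3, 4, 6, 8}

6 -> miss, frames [6]
2 -> miss, frames [6, 2]
7 -> miss, frames [6, 2, 7]
3 -> miss, frames [6, 2, 7, 3]
1 -> miss, evict 6, frames [2, 7, 3, 1]
6 -> miss, evict 2, frames [7, 3, 1, 6]
4 -> miss, evict 7, frames [3, 1, 6, 4]
1 -> hit
4 -> hit
3 -> hit
6 -> hit
3 -> hit
8 -> miss, evict 1, frames [3, 6, 4, 8]
3 -> hit
6 -> hit
3 -> hit
4 -> hit
6 -> hit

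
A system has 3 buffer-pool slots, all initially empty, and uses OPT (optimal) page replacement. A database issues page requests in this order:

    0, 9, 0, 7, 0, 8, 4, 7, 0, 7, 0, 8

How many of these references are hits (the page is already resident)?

6

0: miss, frames [0]
9: miss, frames [0, 9]
0: hit
7: miss, frames [0, 9, 7]
0: hit
8: miss, evict 9, frames [0, 7, 8]
4: miss, evict 8, frames [0, 7, 4]
7: hit
0: hit
7: hit
0: hit
8: miss, evict 4, frames [0, 7, 8]
Hits: 6.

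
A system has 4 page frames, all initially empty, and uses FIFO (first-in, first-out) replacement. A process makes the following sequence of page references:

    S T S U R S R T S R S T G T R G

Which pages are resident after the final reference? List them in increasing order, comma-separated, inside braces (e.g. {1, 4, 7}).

S → miss, frames {S}
T → miss, frames {S,T}
S → hit
U → miss, frames {S,T,U}
R → miss, frames {S,T,U,R}
S → hit
R → hit
T → hit
S → hit
R → hit
S → hit
T → hit
G → miss, evict S, frames {T,U,R,G}
T → hit
R → hit
G → hit

{G, R, T, U}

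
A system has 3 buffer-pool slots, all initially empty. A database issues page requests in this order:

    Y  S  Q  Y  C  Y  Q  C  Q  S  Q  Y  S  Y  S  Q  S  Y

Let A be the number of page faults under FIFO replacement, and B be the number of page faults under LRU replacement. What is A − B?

Under FIFO: F F F . F F . . . F F . . . . . . . → 7 faults.
Under LRU: F F F . F . . . . F . F . . . . . . → 6 faults.
A − B = 7 − 6 = 1.

1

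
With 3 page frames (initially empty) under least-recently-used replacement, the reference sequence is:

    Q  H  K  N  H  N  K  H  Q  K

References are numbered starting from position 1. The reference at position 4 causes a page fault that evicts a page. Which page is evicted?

Q

pos 1: Q -> miss, frames (Q)
pos 2: H -> miss, frames (Q H)
pos 3: K -> miss, frames (Q H K)
pos 4: N -> miss, evict Q, frames (H K N)
At position 4, page Q is evicted.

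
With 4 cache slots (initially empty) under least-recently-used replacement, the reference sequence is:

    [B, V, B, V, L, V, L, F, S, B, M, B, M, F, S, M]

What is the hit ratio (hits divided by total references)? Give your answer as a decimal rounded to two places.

B: fault, frames {B}
V: fault, frames {B,V}
B: hit
V: hit
L: fault, frames {B,V,L}
V: hit
L: hit
F: fault, frames {B,V,L,F}
S: fault, evict B, frames {V,L,F,S}
B: fault, evict V, frames {L,F,S,B}
M: fault, evict L, frames {F,S,B,M}
B: hit
M: hit
F: hit
S: hit
M: hit
Hits: 9 of 16 references → 9/16 = 0.5625.

0.56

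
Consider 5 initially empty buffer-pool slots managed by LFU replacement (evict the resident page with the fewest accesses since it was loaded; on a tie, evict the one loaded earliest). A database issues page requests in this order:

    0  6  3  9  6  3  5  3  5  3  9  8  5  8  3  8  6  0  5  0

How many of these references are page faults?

7

0 → fault, frames {0}
6 → fault, frames {0,6}
3 → fault, frames {0,6,3}
9 → fault, frames {0,6,3,9}
6 → hit
3 → hit
5 → fault, frames {0,6,3,9,5}
3 → hit
5 → hit
3 → hit
9 → hit
8 → fault, evict 0, frames {6,3,9,5,8}
5 → hit
8 → hit
3 → hit
8 → hit
6 → hit
0 → fault, evict 9, frames {6,3,5,8,0}
5 → hit
0 → hit
Page faults: 7.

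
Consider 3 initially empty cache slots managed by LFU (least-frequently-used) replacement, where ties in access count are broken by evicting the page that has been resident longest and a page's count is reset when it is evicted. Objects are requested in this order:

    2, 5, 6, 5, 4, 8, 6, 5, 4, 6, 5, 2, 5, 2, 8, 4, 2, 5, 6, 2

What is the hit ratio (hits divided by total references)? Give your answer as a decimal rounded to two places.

2 → fault, frames (2)
5 → fault, frames (2 5)
6 → fault, frames (2 5 6)
5 → hit
4 → fault, evict 2, frames (5 6 4)
8 → fault, evict 6, frames (5 4 8)
6 → fault, evict 4, frames (5 8 6)
5 → hit
4 → fault, evict 8, frames (5 6 4)
6 → hit
5 → hit
2 → fault, evict 4, frames (5 6 2)
5 → hit
2 → hit
8 → fault, evict 6, frames (5 2 8)
4 → fault, evict 8, frames (5 2 4)
2 → hit
5 → hit
6 → fault, evict 4, frames (5 2 6)
2 → hit
Hits: 9 of 20 references → 9/20 = 0.4500.

0.45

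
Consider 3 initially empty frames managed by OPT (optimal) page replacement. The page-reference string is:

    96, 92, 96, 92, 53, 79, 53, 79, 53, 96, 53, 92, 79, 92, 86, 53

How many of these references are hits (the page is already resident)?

96 -> fault, frames (96)
92 -> fault, frames (96 92)
96 -> hit
92 -> hit
53 -> fault, frames (96 92 53)
79 -> fault, evict 92, frames (96 53 79)
53 -> hit
79 -> hit
53 -> hit
96 -> hit
53 -> hit
92 -> fault, evict 96, frames (53 79 92)
79 -> hit
92 -> hit
86 -> fault, evict 92, frames (53 79 86)
53 -> hit
Hits: 10.

10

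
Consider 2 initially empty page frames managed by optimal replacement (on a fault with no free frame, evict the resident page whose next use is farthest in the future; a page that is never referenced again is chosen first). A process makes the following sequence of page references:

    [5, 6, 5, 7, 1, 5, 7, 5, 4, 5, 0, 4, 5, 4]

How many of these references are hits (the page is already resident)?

5: miss, frames {5}
6: miss, frames {5,6}
5: hit
7: miss, evict 6, frames {5,7}
1: miss, evict 7, frames {5,1}
5: hit
7: miss, evict 1, frames {5,7}
5: hit
4: miss, evict 7, frames {5,4}
5: hit
0: miss, evict 5, frames {4,0}
4: hit
5: miss, evict 0, frames {4,5}
4: hit
Hits: 6.

6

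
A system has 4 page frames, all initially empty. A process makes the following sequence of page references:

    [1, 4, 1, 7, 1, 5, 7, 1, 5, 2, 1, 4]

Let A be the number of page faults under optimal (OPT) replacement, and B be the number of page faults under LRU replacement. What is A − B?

Under OPT: F F . F . F . . . F . . → 5 faults.
Under LRU: F F . F . F . . . F . F → 6 faults.
A − B = 5 − 6 = -1.

-1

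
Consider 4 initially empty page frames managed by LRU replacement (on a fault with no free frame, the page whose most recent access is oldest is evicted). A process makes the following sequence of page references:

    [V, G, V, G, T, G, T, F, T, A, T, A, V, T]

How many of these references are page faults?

V: fault, frames (V)
G: fault, frames (V G)
V: hit
G: hit
T: fault, frames (V G T)
G: hit
T: hit
F: fault, frames (V G T F)
T: hit
A: fault, evict V, frames (G F T A)
T: hit
A: hit
V: fault, evict G, frames (F T A V)
T: hit
Page faults: 6.

6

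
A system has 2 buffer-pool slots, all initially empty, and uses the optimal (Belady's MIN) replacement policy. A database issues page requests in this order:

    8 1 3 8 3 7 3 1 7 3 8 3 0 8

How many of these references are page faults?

8: fault, frames (8)
1: fault, frames (8 1)
3: fault, evict 1, frames (8 3)
8: hit
3: hit
7: fault, evict 8, frames (3 7)
3: hit
1: fault, evict 3, frames (7 1)
7: hit
3: fault, evict 1, frames (7 3)
8: fault, evict 7, frames (3 8)
3: hit
0: fault, evict 3, frames (8 0)
8: hit
Page faults: 8.

8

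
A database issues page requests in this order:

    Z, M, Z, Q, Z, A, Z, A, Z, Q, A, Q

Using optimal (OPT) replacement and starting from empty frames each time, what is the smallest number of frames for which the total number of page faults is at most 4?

3

f=1: 12 faults
f=2: 5 faults
f=3: 4 faults
f=4: 4 faults
Smallest f with faults ≤ 4 is 3.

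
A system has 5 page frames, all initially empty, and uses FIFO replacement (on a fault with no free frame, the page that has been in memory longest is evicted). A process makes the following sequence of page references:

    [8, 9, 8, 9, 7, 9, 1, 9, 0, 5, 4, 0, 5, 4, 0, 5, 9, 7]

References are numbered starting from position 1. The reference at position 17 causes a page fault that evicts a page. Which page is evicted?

pos 1: 8: miss, frames (8)
pos 2: 9: miss, frames (8 9)
pos 3: 8: hit
pos 4: 9: hit
pos 5: 7: miss, frames (8 9 7)
pos 6: 9: hit
pos 7: 1: miss, frames (8 9 7 1)
pos 8: 9: hit
pos 9: 0: miss, frames (8 9 7 1 0)
pos 10: 5: miss, evict 8, frames (9 7 1 0 5)
pos 11: 4: miss, evict 9, frames (7 1 0 5 4)
pos 12: 0: hit
pos 13: 5: hit
pos 14: 4: hit
pos 15: 0: hit
pos 16: 5: hit
pos 17: 9: miss, evict 7, frames (1 0 5 4 9)
At position 17, page 7 is evicted.

7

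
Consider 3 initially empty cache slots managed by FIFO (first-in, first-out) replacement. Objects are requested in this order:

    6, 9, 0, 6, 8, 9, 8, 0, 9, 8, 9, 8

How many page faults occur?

4

6 → fault, frames {6}
9 → fault, frames {6,9}
0 → fault, frames {6,9,0}
6 → hit
8 → fault, evict 6, frames {9,0,8}
9 → hit
8 → hit
0 → hit
9 → hit
8 → hit
9 → hit
8 → hit
Page faults: 4.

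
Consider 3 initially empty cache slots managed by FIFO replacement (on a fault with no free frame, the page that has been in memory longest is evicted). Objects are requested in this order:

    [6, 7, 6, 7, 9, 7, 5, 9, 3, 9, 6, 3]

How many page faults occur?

6: miss, frames {6}
7: miss, frames {6,7}
6: hit
7: hit
9: miss, frames {6,7,9}
7: hit
5: miss, evict 6, frames {7,9,5}
9: hit
3: miss, evict 7, frames {9,5,3}
9: hit
6: miss, evict 9, frames {5,3,6}
3: hit
Page faults: 6.

6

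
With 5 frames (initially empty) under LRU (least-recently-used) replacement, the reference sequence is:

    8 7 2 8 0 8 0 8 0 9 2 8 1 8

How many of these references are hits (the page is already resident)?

8 → miss, frames [8]
7 → miss, frames [8, 7]
2 → miss, frames [8, 7, 2]
8 → hit
0 → miss, frames [7, 2, 8, 0]
8 → hit
0 → hit
8 → hit
0 → hit
9 → miss, frames [7, 2, 8, 0, 9]
2 → hit
8 → hit
1 → miss, evict 7, frames [0, 9, 2, 8, 1]
8 → hit
Hits: 8.

8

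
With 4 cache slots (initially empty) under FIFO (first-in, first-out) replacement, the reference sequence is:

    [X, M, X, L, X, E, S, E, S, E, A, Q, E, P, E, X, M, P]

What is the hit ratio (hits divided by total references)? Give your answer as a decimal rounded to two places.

0.39

X: miss, frames (X)
M: miss, frames (X M)
X: hit
L: miss, frames (X M L)
X: hit
E: miss, frames (X M L E)
S: miss, evict X, frames (M L E S)
E: hit
S: hit
E: hit
A: miss, evict M, frames (L E S A)
Q: miss, evict L, frames (E S A Q)
E: hit
P: miss, evict E, frames (S A Q P)
E: miss, evict S, frames (A Q P E)
X: miss, evict A, frames (Q P E X)
M: miss, evict Q, frames (P E X M)
P: hit
Hits: 7 of 18 references → 7/18 = 0.3889.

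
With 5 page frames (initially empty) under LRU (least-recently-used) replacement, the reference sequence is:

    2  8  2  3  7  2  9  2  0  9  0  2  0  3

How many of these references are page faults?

2: miss, frames {2}
8: miss, frames {2,8}
2: hit
3: miss, frames {8,2,3}
7: miss, frames {8,2,3,7}
2: hit
9: miss, frames {8,3,7,2,9}
2: hit
0: miss, evict 8, frames {3,7,9,2,0}
9: hit
0: hit
2: hit
0: hit
3: hit
Page faults: 6.

6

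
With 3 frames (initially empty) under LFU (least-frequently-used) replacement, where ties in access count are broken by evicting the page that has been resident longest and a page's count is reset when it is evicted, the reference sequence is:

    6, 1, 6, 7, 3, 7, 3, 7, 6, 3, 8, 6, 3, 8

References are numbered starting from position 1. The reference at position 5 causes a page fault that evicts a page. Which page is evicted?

1

pos 1: 6 -> miss, frames (6)
pos 2: 1 -> miss, frames (6 1)
pos 3: 6 -> hit
pos 4: 7 -> miss, frames (6 1 7)
pos 5: 3 -> miss, evict 1, frames (6 7 3)
At position 5, page 1 is evicted.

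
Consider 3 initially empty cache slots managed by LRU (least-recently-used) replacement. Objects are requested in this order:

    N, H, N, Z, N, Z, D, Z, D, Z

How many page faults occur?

N: miss, frames {N}
H: miss, frames {N,H}
N: hit
Z: miss, frames {H,N,Z}
N: hit
Z: hit
D: miss, evict H, frames {N,Z,D}
Z: hit
D: hit
Z: hit
Page faults: 4.

4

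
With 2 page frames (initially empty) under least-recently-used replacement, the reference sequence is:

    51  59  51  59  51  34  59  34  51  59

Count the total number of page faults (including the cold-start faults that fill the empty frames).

51 -> miss, frames [51]
59 -> miss, frames [51, 59]
51 -> hit
59 -> hit
51 -> hit
34 -> miss, evict 59, frames [51, 34]
59 -> miss, evict 51, frames [34, 59]
34 -> hit
51 -> miss, evict 59, frames [34, 51]
59 -> miss, evict 34, frames [51, 59]
Page faults: 6.

6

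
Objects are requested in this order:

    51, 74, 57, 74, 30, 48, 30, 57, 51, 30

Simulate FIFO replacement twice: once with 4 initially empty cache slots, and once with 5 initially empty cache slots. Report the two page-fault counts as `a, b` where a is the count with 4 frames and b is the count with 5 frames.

4 frames: F F F . F F . . F . → 6 faults.
5 frames: F F F . F F . . . . → 5 faults.
5 < 6: adding a frame reduced faults, as is typical.

6, 5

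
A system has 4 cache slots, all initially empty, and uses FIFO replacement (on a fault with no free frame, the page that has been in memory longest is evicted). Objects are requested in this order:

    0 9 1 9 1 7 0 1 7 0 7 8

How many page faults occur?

5

0: miss, frames [0]
9: miss, frames [0, 9]
1: miss, frames [0, 9, 1]
9: hit
1: hit
7: miss, frames [0, 9, 1, 7]
0: hit
1: hit
7: hit
0: hit
7: hit
8: miss, evict 0, frames [9, 1, 7, 8]
Page faults: 5.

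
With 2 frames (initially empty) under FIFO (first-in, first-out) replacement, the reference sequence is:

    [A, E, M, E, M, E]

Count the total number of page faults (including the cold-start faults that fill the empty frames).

3

A: fault, frames [A]
E: fault, frames [A, E]
M: fault, evict A, frames [E, M]
E: hit
M: hit
E: hit
Page faults: 3.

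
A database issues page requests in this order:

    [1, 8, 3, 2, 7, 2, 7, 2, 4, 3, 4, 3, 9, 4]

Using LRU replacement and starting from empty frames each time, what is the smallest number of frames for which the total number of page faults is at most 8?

3

f=1: 14 faults
f=2: 9 faults
f=3: 8 faults
f=4: 7 faults
f=5: 7 faults
f=6: 7 faults
f=7: 7 faults
Smallest f with faults ≤ 8 is 3.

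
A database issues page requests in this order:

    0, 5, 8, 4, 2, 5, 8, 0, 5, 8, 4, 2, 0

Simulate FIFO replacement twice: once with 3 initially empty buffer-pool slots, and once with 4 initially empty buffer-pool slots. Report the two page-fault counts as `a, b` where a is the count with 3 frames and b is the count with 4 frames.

3 frames: F F F F F F F F . . F F . → 10 faults.
4 frames: F F F F F . . F F F F F F → 11 faults.
11 > 10: adding a frame increased faults — Belady's anomaly.

10, 11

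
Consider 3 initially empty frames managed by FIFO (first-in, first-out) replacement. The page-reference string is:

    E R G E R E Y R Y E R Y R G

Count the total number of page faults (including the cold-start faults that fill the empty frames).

E: miss, frames {E}
R: miss, frames {E,R}
G: miss, frames {E,R,G}
E: hit
R: hit
E: hit
Y: miss, evict E, frames {R,G,Y}
R: hit
Y: hit
E: miss, evict R, frames {G,Y,E}
R: miss, evict G, frames {Y,E,R}
Y: hit
R: hit
G: miss, evict Y, frames {E,R,G}
Page faults: 7.

7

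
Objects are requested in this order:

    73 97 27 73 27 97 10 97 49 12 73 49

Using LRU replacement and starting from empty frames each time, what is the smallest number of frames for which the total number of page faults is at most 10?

f=1: 12 faults
f=2: 10 faults
f=3: 7 faults
f=4: 7 faults
f=5: 7 faults
f=6: 6 faults
Smallest f with faults ≤ 10 is 2.

2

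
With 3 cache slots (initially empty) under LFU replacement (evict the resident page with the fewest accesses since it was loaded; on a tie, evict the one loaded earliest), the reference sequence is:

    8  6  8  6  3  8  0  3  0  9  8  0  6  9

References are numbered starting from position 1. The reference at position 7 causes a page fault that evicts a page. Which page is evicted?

pos 1: 8 -> miss, frames (8)
pos 2: 6 -> miss, frames (8 6)
pos 3: 8 -> hit
pos 4: 6 -> hit
pos 5: 3 -> miss, frames (8 6 3)
pos 6: 8 -> hit
pos 7: 0 -> miss, evict 3, frames (8 6 0)
At position 7, page 3 is evicted.

3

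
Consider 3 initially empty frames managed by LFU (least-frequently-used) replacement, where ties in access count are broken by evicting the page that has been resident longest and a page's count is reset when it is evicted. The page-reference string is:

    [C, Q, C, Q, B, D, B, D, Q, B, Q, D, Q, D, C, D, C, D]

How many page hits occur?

10

C: miss, frames [C]
Q: miss, frames [C, Q]
C: hit
Q: hit
B: miss, frames [C, Q, B]
D: miss, evict B, frames [C, Q, D]
B: miss, evict D, frames [C, Q, B]
D: miss, evict B, frames [C, Q, D]
Q: hit
B: miss, evict D, frames [C, Q, B]
Q: hit
D: miss, evict B, frames [C, Q, D]
Q: hit
D: hit
C: hit
D: hit
C: hit
D: hit
Hits: 10.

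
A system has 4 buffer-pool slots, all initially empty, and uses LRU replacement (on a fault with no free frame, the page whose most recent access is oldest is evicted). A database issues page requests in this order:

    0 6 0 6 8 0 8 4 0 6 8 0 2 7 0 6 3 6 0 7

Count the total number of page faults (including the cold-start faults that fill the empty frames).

0: fault, frames {0}
6: fault, frames {0,6}
0: hit
6: hit
8: fault, frames {0,6,8}
0: hit
8: hit
4: fault, frames {6,0,8,4}
0: hit
6: hit
8: hit
0: hit
2: fault, evict 4, frames {6,8,0,2}
7: fault, evict 6, frames {8,0,2,7}
0: hit
6: fault, evict 8, frames {2,7,0,6}
3: fault, evict 2, frames {7,0,6,3}
6: hit
0: hit
7: hit
Page faults: 8.

8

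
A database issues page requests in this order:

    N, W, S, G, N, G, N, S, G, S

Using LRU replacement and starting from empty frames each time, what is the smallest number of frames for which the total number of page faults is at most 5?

3

f=1: 10 faults
f=2: 7 faults
f=3: 5 faults
f=4: 4 faults
Smallest f with faults ≤ 5 is 3.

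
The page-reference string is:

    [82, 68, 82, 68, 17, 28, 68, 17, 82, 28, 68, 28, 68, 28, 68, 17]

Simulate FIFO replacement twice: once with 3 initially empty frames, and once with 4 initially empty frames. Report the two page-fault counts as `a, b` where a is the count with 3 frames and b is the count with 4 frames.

7, 4

3 frames: F F . . F F . . F . F . . . . F → 7 faults.
4 frames: F F . . F F . . . . . . . . . . → 4 faults.
4 < 7: adding a frame reduced faults, as is typical.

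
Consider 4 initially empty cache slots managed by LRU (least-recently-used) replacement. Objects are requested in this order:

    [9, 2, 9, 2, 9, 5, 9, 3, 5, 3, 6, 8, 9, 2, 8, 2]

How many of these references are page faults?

8

9 -> fault, frames [9]
2 -> fault, frames [9, 2]
9 -> hit
2 -> hit
9 -> hit
5 -> fault, frames [2, 9, 5]
9 -> hit
3 -> fault, frames [2, 5, 9, 3]
5 -> hit
3 -> hit
6 -> fault, evict 2, frames [9, 5, 3, 6]
8 -> fault, evict 9, frames [5, 3, 6, 8]
9 -> fault, evict 5, frames [3, 6, 8, 9]
2 -> fault, evict 3, frames [6, 8, 9, 2]
8 -> hit
2 -> hit
Page faults: 8.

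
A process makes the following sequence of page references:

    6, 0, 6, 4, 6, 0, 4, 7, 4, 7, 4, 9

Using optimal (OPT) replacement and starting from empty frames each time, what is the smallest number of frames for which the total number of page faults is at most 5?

3

f=1: 12 faults
f=2: 6 faults
f=3: 5 faults
f=4: 5 faults
f=5: 5 faults
Smallest f with faults ≤ 5 is 3.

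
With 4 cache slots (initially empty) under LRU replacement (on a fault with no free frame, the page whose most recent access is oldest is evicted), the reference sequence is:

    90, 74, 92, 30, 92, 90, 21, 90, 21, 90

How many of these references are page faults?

5

90 → fault, frames [90]
74 → fault, frames [90, 74]
92 → fault, frames [90, 74, 92]
30 → fault, frames [90, 74, 92, 30]
92 → hit
90 → hit
21 → fault, evict 74, frames [30, 92, 90, 21]
90 → hit
21 → hit
90 → hit
Page faults: 5.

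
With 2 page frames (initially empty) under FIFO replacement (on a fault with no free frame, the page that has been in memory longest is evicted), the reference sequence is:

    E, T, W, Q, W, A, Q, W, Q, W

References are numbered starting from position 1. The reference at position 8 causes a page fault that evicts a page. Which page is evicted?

Q

pos 1: E → miss, frames [E]
pos 2: T → miss, frames [E, T]
pos 3: W → miss, evict E, frames [T, W]
pos 4: Q → miss, evict T, frames [W, Q]
pos 5: W → hit
pos 6: A → miss, evict W, frames [Q, A]
pos 7: Q → hit
pos 8: W → miss, evict Q, frames [A, W]
At position 8, page Q is evicted.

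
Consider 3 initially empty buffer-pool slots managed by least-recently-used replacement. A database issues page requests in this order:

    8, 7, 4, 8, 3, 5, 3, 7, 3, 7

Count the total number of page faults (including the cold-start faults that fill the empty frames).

6

8 → miss, frames [8]
7 → miss, frames [8, 7]
4 → miss, frames [8, 7, 4]
8 → hit
3 → miss, evict 7, frames [4, 8, 3]
5 → miss, evict 4, frames [8, 3, 5]
3 → hit
7 → miss, evict 8, frames [5, 3, 7]
3 → hit
7 → hit
Page faults: 6.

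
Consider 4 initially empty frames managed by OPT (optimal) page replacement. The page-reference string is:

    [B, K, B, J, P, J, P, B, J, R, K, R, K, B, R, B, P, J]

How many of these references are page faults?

B -> fault, frames (B)
K -> fault, frames (B K)
B -> hit
J -> fault, frames (B K J)
P -> fault, frames (B K J P)
J -> hit
P -> hit
B -> hit
J -> hit
R -> fault, evict J, frames (B K P R)
K -> hit
R -> hit
K -> hit
B -> hit
R -> hit
B -> hit
P -> hit
J -> fault, evict R, frames (B K P J)
Page faults: 6.

6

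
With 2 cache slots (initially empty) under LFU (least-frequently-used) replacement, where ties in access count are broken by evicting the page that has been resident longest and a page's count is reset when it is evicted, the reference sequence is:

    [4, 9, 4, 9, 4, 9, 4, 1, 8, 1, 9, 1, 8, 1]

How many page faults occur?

9

4 -> miss, frames [4]
9 -> miss, frames [4, 9]
4 -> hit
9 -> hit
4 -> hit
9 -> hit
4 -> hit
1 -> miss, evict 9, frames [4, 1]
8 -> miss, evict 1, frames [4, 8]
1 -> miss, evict 8, frames [4, 1]
9 -> miss, evict 1, frames [4, 9]
1 -> miss, evict 9, frames [4, 1]
8 -> miss, evict 1, frames [4, 8]
1 -> miss, evict 8, frames [4, 1]
Page faults: 9.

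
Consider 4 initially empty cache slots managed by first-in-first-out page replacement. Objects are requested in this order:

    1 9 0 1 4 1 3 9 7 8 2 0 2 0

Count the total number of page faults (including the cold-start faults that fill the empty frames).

9

1 → miss, frames [1]
9 → miss, frames [1, 9]
0 → miss, frames [1, 9, 0]
1 → hit
4 → miss, frames [1, 9, 0, 4]
1 → hit
3 → miss, evict 1, frames [9, 0, 4, 3]
9 → hit
7 → miss, evict 9, frames [0, 4, 3, 7]
8 → miss, evict 0, frames [4, 3, 7, 8]
2 → miss, evict 4, frames [3, 7, 8, 2]
0 → miss, evict 3, frames [7, 8, 2, 0]
2 → hit
0 → hit
Page faults: 9.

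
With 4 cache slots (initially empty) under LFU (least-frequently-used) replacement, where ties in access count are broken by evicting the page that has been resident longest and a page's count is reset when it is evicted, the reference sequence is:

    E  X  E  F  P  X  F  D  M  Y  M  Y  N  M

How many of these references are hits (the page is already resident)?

E → fault, frames {E}
X → fault, frames {E,X}
E → hit
F → fault, frames {E,X,F}
P → fault, frames {E,X,F,P}
X → hit
F → hit
D → fault, evict P, frames {E,X,F,D}
M → fault, evict D, frames {E,X,F,M}
Y → fault, evict M, frames {E,X,F,Y}
M → fault, evict Y, frames {E,X,F,M}
Y → fault, evict M, frames {E,X,F,Y}
N → fault, evict Y, frames {E,X,F,N}
M → fault, evict N, frames {E,X,F,M}
Hits: 3.

3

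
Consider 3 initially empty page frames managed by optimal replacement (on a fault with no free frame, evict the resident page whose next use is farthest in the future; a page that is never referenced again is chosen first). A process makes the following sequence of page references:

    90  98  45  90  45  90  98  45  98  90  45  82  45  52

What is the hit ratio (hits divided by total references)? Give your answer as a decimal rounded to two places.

0.64

90 → fault, frames [90]
98 → fault, frames [90, 98]
45 → fault, frames [90, 98, 45]
90 → hit
45 → hit
90 → hit
98 → hit
45 → hit
98 → hit
90 → hit
45 → hit
82 → fault, evict 98, frames [90, 45, 82]
45 → hit
52 → fault, evict 82, frames [90, 45, 52]
Hits: 9 of 14 references → 9/14 = 0.6429.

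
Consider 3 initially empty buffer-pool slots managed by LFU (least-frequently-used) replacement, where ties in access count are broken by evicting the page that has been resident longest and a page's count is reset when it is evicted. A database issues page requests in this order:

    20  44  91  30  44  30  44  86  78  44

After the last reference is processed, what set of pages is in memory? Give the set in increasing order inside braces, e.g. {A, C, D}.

{30, 44, 78}

20 -> fault, frames (20)
44 -> fault, frames (20 44)
91 -> fault, frames (20 44 91)
30 -> fault, evict 20, frames (44 91 30)
44 -> hit
30 -> hit
44 -> hit
86 -> fault, evict 91, frames (44 30 86)
78 -> fault, evict 86, frames (44 30 78)
44 -> hit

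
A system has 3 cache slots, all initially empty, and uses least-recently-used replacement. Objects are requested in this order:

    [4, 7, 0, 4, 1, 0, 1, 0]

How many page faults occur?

4 → fault, frames (4)
7 → fault, frames (4 7)
0 → fault, frames (4 7 0)
4 → hit
1 → fault, evict 7, frames (0 4 1)
0 → hit
1 → hit
0 → hit
Page faults: 4.

4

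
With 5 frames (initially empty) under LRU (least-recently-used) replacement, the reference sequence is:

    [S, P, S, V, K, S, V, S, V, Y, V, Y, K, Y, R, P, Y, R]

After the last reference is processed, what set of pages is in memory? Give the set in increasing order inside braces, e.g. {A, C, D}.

S: miss, frames (S)
P: miss, frames (S P)
S: hit
V: miss, frames (P S V)
K: miss, frames (P S V K)
S: hit
V: hit
S: hit
V: hit
Y: miss, frames (P K S V Y)
V: hit
Y: hit
K: hit
Y: hit
R: miss, evict P, frames (S V K Y R)
P: miss, evict S, frames (V K Y R P)
Y: hit
R: hit

{K, P, R, V, Y}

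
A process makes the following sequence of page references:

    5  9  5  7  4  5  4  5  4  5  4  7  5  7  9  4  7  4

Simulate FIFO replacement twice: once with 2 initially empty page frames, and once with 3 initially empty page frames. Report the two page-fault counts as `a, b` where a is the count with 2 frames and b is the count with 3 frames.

9, 8

2 frames: F F . F F F . . . . . F . . F F F . → 9 faults.
3 frames: F F . F F F . . . . . . . . F . F F → 8 faults.
8 < 9: adding a frame reduced faults, as is typical.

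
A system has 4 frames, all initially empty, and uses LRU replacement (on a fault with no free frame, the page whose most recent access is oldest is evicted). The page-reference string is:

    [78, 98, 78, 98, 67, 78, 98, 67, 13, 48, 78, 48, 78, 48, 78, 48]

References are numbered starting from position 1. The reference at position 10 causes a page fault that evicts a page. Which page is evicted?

pos 1: 78 → fault, frames {78}
pos 2: 98 → fault, frames {78,98}
pos 3: 78 → hit
pos 4: 98 → hit
pos 5: 67 → fault, frames {78,98,67}
pos 6: 78 → hit
pos 7: 98 → hit
pos 8: 67 → hit
pos 9: 13 → fault, frames {78,98,67,13}
pos 10: 48 → fault, evict 78, frames {98,67,13,48}
At position 10, page 78 is evicted.

78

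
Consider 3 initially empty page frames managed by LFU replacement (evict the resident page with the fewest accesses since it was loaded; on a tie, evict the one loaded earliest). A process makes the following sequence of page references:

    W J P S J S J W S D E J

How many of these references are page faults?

7

W: fault, frames [W]
J: fault, frames [W, J]
P: fault, frames [W, J, P]
S: fault, evict W, frames [J, P, S]
J: hit
S: hit
J: hit
W: fault, evict P, frames [J, S, W]
S: hit
D: fault, evict W, frames [J, S, D]
E: fault, evict D, frames [J, S, E]
J: hit
Page faults: 7.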